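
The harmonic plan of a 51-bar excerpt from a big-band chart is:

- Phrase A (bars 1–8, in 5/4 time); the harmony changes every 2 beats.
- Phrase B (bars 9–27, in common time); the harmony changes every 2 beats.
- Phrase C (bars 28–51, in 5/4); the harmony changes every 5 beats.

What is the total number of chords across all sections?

82 chords

A: 8 bars × 5 beats = 40 beats; 2 beats/chord → 20 chords.
B: 19 bars × 4 beats = 76 beats; 2 beats/chord → 38 chords.
C: 24 bars × 5 beats = 120 beats; 5 beats/chord → 24 chords.
Total: 20 + 38 + 24 = 82.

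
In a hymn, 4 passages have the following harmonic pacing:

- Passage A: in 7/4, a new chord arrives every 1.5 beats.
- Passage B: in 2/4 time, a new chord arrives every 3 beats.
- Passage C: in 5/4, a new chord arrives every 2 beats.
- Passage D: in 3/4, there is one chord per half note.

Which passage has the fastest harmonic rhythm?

Passage A

A: 7/1.5 = 14/3 chords/bar.
B: 2/3 = 2/3 chords/bar.
C: 5/2 = 2.5 chords/bar.
D: 3/2 = 1.5 chords/bar.
Fastest is A at 14/3 chords/bar.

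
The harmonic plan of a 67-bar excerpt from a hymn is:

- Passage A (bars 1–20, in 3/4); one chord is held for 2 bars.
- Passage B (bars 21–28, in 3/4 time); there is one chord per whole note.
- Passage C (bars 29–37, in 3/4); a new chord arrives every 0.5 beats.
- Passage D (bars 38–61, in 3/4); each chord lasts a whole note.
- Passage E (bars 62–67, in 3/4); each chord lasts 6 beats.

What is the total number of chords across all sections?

A has 60 beats and chords last 6 each, so 10 chords.
B has 24 beats and chords last 4 each, so 6 chords.
C has 27 beats and chords last 0.5 each, so 54 chords.
D has 72 beats and chords last 4 each, so 18 chords.
E has 18 beats and chords last 6 each, so 3 chords.
Total: 10 + 6 + 54 + 18 + 3 = 91.

91 chords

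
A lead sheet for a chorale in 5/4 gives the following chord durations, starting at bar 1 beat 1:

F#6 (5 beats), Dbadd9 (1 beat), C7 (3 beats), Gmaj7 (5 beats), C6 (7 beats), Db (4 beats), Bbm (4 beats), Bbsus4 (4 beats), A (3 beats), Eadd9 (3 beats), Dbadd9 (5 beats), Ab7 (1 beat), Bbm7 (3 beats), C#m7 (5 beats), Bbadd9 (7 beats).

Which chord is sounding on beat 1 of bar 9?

Beat 1 of bar 9 is beat (9−1)×5 + 1 = 41 overall.
Running totals: F#6 ends at 5, Dbadd9 ends at 6, C7 ends at 9, Gmaj7 ends at 14, C6 ends at 21, Db ends at 25, Bbm ends at 29, Bbsus4 ends at 33, A ends at 36, Eadd9 ends at 39, Dbadd9 ends at 44.
Beat 41 falls within Dbadd9.

Dbadd9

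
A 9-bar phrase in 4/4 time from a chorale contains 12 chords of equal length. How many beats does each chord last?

3 beats

9 bars × 4 beats/bar = 36 beats total.
36 beats ÷ 12 chords = 3 beats per chord.
(That is a dotted half note.)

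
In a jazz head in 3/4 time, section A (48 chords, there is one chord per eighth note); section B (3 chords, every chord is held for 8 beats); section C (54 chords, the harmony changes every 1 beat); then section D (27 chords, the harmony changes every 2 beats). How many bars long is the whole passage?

52 bars

A: 48 × 0.5 = 24 beats = 8 bars.
B: 3 × 8 = 24 beats = 8 bars.
C: 54 × 1 = 54 beats = 18 bars.
D: 27 × 2 = 54 beats = 18 bars.
Total: 8 + 8 + 18 + 18 = 52 bars.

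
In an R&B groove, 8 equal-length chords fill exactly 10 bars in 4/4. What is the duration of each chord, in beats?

10 bars × 4 beats/bar = 40 beats total.
40 beats ÷ 8 chords = 5 beats per chord.

5 beats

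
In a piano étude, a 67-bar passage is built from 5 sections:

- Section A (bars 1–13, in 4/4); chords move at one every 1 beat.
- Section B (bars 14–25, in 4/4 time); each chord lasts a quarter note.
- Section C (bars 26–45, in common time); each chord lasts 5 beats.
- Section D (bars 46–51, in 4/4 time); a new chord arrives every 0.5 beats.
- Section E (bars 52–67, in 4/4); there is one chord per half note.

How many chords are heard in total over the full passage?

A: 13·4 = 52 beats, 52/1 = 52 chords.
B: 12·4 = 48 beats, 48/1 = 48 chords.
C: 20·4 = 80 beats, 80/5 = 16 chords.
D: 6·4 = 24 beats, 24/0.5 = 48 chords.
E: 16·4 = 64 beats, 64/2 = 32 chords.
Total: 52 + 48 + 16 + 48 + 32 = 196.

196 chords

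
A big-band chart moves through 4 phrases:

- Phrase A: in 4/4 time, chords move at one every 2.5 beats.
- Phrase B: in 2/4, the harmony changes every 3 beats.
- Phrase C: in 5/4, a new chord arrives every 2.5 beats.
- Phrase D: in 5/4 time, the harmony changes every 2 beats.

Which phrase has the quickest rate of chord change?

Phrase D

A: 4 beats/bar ÷ 2.5 beats/chord = 1.6 chords/bar.
B: 2 beats/bar ÷ 3 beats/chord = 2/3 chords/bar.
C: 5 beats/bar ÷ 2.5 beats/chord = 2 chords/bar.
D: 5 beats/bar ÷ 2 beats/chord = 2.5 chords/bar.
Fastest is D at 2.5 chords/bar.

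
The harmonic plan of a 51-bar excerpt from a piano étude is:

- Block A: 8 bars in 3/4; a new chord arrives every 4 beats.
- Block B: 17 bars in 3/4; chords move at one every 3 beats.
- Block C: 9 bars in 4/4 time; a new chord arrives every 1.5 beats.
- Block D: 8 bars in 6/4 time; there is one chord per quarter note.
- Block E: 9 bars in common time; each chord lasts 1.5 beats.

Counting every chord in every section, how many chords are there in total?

119 chords

A has 24 beats and chords last 4 each, so 6 chords.
B has 51 beats and chords last 3 each, so 17 chords.
C has 36 beats and chords last 1.5 each, so 24 chords.
D has 48 beats and chords last 1 each, so 48 chords.
E has 36 beats and chords last 1.5 each, so 24 chords.
Total: 6 + 17 + 24 + 48 + 24 = 119.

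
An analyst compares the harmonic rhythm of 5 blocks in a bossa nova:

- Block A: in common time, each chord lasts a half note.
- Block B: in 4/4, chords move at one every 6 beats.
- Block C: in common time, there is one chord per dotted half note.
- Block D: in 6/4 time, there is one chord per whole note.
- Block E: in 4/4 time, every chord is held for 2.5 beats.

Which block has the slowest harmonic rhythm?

A: 4/2 = 2 chords/bar.
B: 4/6 = 2/3 chords/bar.
C: 4/3 = 4/3 chords/bar.
D: 6/4 = 1.5 chords/bar.
E: 4/2.5 = 1.6 chords/bar.
Slowest is B at 2/3 chords/bar.

Block B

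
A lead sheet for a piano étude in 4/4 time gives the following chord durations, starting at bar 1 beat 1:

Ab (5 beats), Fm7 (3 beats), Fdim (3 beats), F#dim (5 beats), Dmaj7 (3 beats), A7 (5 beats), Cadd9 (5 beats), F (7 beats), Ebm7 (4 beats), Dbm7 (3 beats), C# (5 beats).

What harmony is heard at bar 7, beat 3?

Cadd9

Beat 3 of bar 7 is beat (7−1)×4 + 3 = 27 overall.
Running totals: Ab ends at 5, Fm7 ends at 8, Fdim ends at 11, F#dim ends at 16, Dmaj7 ends at 19, A7 ends at 24, Cadd9 ends at 29.
Beat 27 falls within Cadd9.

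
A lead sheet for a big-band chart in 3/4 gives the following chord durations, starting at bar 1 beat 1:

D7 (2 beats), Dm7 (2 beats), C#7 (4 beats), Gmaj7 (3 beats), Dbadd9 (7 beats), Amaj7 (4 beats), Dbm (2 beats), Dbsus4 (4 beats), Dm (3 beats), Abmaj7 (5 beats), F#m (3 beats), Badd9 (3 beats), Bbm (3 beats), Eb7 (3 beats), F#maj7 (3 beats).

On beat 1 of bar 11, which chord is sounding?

Beat 1 of bar 11 is beat (11−1)×3 + 1 = 31 overall.
Running totals: D7 ends at 2, Dm7 ends at 4, C#7 ends at 8, Gmaj7 ends at 11, Dbadd9 ends at 18, Amaj7 ends at 22, Dbm ends at 24, Dbsus4 ends at 28, Dm ends at 31.
Beat 31 falls within Dm.

Dm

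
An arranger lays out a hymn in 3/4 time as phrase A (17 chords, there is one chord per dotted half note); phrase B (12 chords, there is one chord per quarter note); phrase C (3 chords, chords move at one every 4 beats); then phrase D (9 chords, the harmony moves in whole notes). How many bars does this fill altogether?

A: 17 × 3 = 51 beats = 17 bars.
B: 12 × 1 = 12 beats = 4 bars.
C: 3 × 4 = 12 beats = 4 bars.
D: 9 × 4 = 36 beats = 12 bars.
Total: 17 + 4 + 4 + 12 = 37 bars.

37 bars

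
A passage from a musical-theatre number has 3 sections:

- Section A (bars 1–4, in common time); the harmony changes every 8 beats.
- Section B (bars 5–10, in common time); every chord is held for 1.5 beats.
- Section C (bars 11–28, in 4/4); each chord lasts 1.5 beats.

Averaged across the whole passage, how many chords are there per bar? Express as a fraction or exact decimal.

A: 4 × 4 = 16 beats ÷ 8 = 2 chords.
B: 6 × 4 = 24 beats ÷ 1.5 = 16 chords.
C: 18 × 4 = 72 beats ÷ 1.5 = 48 chords.
Overall: 66 chords over 28 bars → 66/28 = 33/14 chords per bar.

33/14 chords per bar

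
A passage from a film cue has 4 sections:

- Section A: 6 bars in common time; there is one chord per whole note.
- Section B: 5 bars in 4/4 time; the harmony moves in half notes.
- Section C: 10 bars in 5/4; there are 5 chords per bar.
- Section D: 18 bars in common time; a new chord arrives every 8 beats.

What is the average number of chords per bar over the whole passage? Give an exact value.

A: 6 bars of 4 beats is 24 beats; at 4 beats each that's 6 chords.
B: 5 bars of 4 beats is 20 beats; at 2 beats each that's 10 chords.
C: 10 bars of 5 beats is 50 beats; at 1 beat each that's 50 chords.
D: 18 bars of 4 beats is 72 beats; at 8 beats each that's 9 chords.
Overall: 75 chords over 39 bars → 75/39 = 25/13 chords per bar.

25/13 chords per bar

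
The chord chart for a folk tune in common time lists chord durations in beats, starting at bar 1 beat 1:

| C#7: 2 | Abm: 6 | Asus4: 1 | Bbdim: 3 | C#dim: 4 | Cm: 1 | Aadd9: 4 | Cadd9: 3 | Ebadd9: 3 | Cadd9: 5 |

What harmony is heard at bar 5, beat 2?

Beat 2 of bar 5 is beat (5−1)×4 + 2 = 18 overall.
Running totals: C#7 ends at 2, Abm ends at 8, Asus4 ends at 9, Bbdim ends at 12, C#dim ends at 16, Cm ends at 17, Aadd9 ends at 21.
Beat 18 falls within Aadd9.

Aadd9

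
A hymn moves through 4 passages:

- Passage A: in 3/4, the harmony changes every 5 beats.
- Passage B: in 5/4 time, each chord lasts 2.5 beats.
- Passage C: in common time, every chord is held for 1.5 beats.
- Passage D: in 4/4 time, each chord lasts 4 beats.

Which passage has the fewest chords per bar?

Passage A

A: 3 beats/bar ÷ 5 beats/chord = 0.6 chords/bar.
B: 5 beats/bar ÷ 2.5 beats/chord = 2 chords/bar.
C: 4 beats/bar ÷ 1.5 beats/chord = 8/3 chords/bar.
D: 4 beats/bar ÷ 4 beats/chord = 1 chord/bar.
Slowest is A at 0.6 chords/bar.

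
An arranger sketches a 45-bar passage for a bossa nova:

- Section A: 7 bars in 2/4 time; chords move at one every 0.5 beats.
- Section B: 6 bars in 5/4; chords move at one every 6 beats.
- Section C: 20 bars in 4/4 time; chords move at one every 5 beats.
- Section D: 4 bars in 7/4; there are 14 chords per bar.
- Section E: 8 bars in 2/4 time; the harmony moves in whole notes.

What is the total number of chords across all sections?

109 chords

A: 7·2 = 14 beats, 14/0.5 = 28 chords.
B: 6·5 = 30 beats, 30/6 = 5 chords.
C: 20·4 = 80 beats, 80/5 = 16 chords.
D: 4·7 = 28 beats, 28/0.5 = 56 chords.
E: 8·2 = 16 beats, 16/4 = 4 chords.
Total: 28 + 5 + 16 + 56 + 4 = 109.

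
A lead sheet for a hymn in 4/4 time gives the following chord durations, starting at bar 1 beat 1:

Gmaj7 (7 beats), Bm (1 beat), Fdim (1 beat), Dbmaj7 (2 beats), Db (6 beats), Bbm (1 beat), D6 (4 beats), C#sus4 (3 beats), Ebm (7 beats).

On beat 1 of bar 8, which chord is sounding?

Ebm

Beat 1 of bar 8 is beat (8−1)×4 + 1 = 29 overall.
Running totals: Gmaj7 ends at 7, Bm ends at 8, Fdim ends at 9, Dbmaj7 ends at 11, Db ends at 17, Bbm ends at 18, D6 ends at 22, C#sus4 ends at 25, Ebm ends at 32.
Beat 29 falls within Ebm.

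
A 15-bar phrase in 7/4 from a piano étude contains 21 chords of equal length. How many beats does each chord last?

5 beats

15 bars × 7 beats/bar = 105 beats total.
105 beats ÷ 21 chords = 5 beats per chord.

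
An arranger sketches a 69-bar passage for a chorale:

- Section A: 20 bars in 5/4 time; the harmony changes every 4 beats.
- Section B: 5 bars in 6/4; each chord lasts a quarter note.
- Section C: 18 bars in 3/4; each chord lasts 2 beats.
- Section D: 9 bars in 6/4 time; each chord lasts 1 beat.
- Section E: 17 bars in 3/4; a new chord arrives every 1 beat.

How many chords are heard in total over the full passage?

A: 20·5 = 100 beats, 100/4 = 25 chords.
B: 5·6 = 30 beats, 30/1 = 30 chords.
C: 18·3 = 54 beats, 54/2 = 27 chords.
D: 9·6 = 54 beats, 54/1 = 54 chords.
E: 17·3 = 51 beats, 51/1 = 51 chords.
Total: 25 + 30 + 27 + 54 + 51 = 187.

187 chords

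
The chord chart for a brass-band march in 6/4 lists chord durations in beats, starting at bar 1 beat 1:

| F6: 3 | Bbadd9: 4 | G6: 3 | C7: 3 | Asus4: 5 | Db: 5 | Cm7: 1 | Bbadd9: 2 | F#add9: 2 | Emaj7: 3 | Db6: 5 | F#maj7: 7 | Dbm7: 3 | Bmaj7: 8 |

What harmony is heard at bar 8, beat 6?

Bmaj7

Beat 6 of bar 8 is beat (8−1)×6 + 6 = 48 overall.
Running totals: F6 ends at 3, Bbadd9 ends at 7, G6 ends at 10, C7 ends at 13, Asus4 ends at 18, Db ends at 23, Cm7 ends at 24, Bbadd9 ends at 26, F#add9 ends at 28, Emaj7 ends at 31, Db6 ends at 36, F#maj7 ends at 43, Dbm7 ends at 46, Bmaj7 ends at 54.
Beat 48 falls within Bmaj7.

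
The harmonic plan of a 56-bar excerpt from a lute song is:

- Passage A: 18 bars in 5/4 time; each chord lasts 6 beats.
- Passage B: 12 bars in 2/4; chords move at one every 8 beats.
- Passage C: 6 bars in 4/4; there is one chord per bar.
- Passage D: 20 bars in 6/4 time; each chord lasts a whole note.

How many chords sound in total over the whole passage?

A: 18·5 = 90 beats, 90/6 = 15 chords.
B: 12·2 = 24 beats, 24/8 = 3 chords.
C: 6·4 = 24 beats, 24/4 = 6 chords.
D: 20·6 = 120 beats, 120/4 = 30 chords.
Total: 15 + 3 + 6 + 30 = 54.

54 chords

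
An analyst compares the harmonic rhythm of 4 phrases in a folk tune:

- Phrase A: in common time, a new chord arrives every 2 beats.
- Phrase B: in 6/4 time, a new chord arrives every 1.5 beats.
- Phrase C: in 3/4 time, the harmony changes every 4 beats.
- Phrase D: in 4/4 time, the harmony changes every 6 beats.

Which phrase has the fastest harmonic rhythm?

A: 4/2 = 2 chords/bar.
B: 6/1.5 = 4 chords/bar.
C: 3/4 = 0.75 chords/bar.
D: 4/6 = 2/3 chords/bar.
Fastest is B at 4 chords/bar.

Phrase B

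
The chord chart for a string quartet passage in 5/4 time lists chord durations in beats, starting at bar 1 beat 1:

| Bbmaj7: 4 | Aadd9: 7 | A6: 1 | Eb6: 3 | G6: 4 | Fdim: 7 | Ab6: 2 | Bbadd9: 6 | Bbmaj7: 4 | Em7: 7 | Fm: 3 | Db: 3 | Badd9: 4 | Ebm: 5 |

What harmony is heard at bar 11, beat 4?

Badd9

Beat 4 of bar 11 is beat (11−1)×5 + 4 = 54 overall.
Running totals: Bbmaj7 ends at 4, Aadd9 ends at 11, A6 ends at 12, Eb6 ends at 15, G6 ends at 19, Fdim ends at 26, Ab6 ends at 28, Bbadd9 ends at 34, Bbmaj7 ends at 38, Em7 ends at 45, Fm ends at 48, Db ends at 51, Badd9 ends at 55.
Beat 54 falls within Badd9.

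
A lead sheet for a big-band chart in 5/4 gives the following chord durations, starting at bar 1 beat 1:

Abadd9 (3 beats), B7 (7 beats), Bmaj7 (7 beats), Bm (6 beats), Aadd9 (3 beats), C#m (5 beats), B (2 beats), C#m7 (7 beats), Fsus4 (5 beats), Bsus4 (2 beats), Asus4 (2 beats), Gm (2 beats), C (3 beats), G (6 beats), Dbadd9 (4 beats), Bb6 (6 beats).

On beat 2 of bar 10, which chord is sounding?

Beat 2 of bar 10 is beat (10−1)×5 + 2 = 47 overall.
Running totals: Abadd9 ends at 3, B7 ends at 10, Bmaj7 ends at 17, Bm ends at 23, Aadd9 ends at 26, C#m ends at 31, B ends at 33, C#m7 ends at 40, Fsus4 ends at 45, Bsus4 ends at 47.
Beat 47 falls within Bsus4.

Bsus4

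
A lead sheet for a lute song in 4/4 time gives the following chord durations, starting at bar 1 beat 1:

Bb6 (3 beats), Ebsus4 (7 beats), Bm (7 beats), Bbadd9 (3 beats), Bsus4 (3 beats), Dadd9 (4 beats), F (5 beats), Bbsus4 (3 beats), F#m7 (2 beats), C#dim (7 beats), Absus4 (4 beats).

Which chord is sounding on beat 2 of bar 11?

C#dim

Beat 2 of bar 11 is beat (11−1)×4 + 2 = 42 overall.
Running totals: Bb6 ends at 3, Ebsus4 ends at 10, Bm ends at 17, Bbadd9 ends at 20, Bsus4 ends at 23, Dadd9 ends at 27, F ends at 32, Bbsus4 ends at 35, F#m7 ends at 37, C#dim ends at 44.
Beat 42 falls within C#dim.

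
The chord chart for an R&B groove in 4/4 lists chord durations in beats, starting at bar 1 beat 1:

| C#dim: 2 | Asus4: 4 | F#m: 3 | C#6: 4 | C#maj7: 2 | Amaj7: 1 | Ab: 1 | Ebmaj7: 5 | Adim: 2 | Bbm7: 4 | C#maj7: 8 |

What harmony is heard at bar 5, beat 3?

Beat 3 of bar 5 is beat (5−1)×4 + 3 = 19 overall.
Running totals: C#dim ends at 2, Asus4 ends at 6, F#m ends at 9, C#6 ends at 13, C#maj7 ends at 15, Amaj7 ends at 16, Ab ends at 17, Ebmaj7 ends at 22.
Beat 19 falls within Ebmaj7.

Ebmaj7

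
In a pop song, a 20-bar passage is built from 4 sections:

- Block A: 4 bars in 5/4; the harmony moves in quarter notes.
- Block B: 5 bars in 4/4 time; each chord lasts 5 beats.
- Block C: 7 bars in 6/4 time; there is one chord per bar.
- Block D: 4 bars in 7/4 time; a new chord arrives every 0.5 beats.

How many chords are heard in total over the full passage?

87 chords

A has 20 beats and chords last 1 each, so 20 chords.
B has 20 beats and chords last 5 each, so 4 chords.
C has 42 beats and chords last 6 each, so 7 chords.
D has 28 beats and chords last 0.5 each, so 56 chords.
Total: 20 + 4 + 7 + 56 = 87.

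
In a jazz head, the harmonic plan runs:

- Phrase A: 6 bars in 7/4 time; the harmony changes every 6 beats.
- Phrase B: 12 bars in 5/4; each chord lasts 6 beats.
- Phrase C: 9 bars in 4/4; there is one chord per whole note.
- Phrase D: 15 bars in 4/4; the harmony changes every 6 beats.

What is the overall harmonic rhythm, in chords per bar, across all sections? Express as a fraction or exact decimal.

6/7 chords per bar

A: 6 bars of 7 beats is 42 beats; at 6 beats each that's 7 chords.
B: 12 bars of 5 beats is 60 beats; at 6 beats each that's 10 chords.
C: 9 bars of 4 beats is 36 beats; at 4 beats each that's 9 chords.
D: 15 bars of 4 beats is 60 beats; at 6 beats each that's 10 chords.
Overall: 36 chords over 42 bars → 36/42 = 6/7 chords per bar.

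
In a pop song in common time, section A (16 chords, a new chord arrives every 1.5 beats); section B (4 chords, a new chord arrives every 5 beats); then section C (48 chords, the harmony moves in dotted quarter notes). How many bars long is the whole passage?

29 bars

A: 16 × 1.5 = 24 beats = 6 bars.
B: 4 × 5 = 20 beats = 5 bars.
C: 48 × 1.5 = 72 beats = 18 bars.
Total: 6 + 5 + 18 = 29 bars.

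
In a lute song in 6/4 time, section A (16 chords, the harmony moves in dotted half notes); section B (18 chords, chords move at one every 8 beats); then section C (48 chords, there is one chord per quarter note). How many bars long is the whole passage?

40 bars

A: 16 × 3 = 48 beats = 8 bars.
B: 18 × 8 = 144 beats = 24 bars.
C: 48 × 1 = 48 beats = 8 bars.
Total: 8 + 24 + 8 = 40 bars.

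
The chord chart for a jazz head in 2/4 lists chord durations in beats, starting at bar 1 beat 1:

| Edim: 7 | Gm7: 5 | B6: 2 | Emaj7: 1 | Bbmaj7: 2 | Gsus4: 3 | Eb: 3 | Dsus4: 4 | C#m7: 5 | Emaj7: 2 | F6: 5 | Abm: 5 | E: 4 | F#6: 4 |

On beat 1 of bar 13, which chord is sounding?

Dsus4

Beat 1 of bar 13 is beat (13−1)×2 + 1 = 25 overall.
Running totals: Edim ends at 7, Gm7 ends at 12, B6 ends at 14, Emaj7 ends at 15, Bbmaj7 ends at 17, Gsus4 ends at 20, Eb ends at 23, Dsus4 ends at 27.
Beat 25 falls within Dsus4.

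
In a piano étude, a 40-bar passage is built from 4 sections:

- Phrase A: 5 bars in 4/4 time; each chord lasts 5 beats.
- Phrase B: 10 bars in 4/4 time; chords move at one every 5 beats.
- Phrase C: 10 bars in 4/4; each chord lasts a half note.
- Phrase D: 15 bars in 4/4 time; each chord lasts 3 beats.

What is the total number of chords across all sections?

52 chords

A: 5·4 = 20 beats, 20/5 = 4 chords.
B: 10·4 = 40 beats, 40/5 = 8 chords.
C: 10·4 = 40 beats, 40/2 = 20 chords.
D: 15·4 = 60 beats, 60/3 = 20 chords.
Total: 4 + 8 + 20 + 20 = 52.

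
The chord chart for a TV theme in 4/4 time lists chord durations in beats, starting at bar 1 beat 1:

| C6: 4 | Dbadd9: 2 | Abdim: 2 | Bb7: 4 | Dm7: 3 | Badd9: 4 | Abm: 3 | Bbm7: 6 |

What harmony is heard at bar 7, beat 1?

Bbm7

Beat 1 of bar 7 is beat (7−1)×4 + 1 = 25 overall.
Running totals: C6 ends at 4, Dbadd9 ends at 6, Abdim ends at 8, Bb7 ends at 12, Dm7 ends at 15, Badd9 ends at 19, Abm ends at 22, Bbm7 ends at 28.
Beat 25 falls within Bbm7.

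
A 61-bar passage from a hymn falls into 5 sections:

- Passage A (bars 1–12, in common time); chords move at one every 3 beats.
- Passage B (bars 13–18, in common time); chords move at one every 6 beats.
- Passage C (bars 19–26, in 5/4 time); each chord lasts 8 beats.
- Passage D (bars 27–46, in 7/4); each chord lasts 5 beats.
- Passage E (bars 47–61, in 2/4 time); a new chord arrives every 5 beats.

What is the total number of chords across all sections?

A: 12·4 = 48 beats, 48/3 = 16 chords.
B: 6·4 = 24 beats, 24/6 = 4 chords.
C: 8·5 = 40 beats, 40/8 = 5 chords.
D: 20·7 = 140 beats, 140/5 = 28 chords.
E: 15·2 = 30 beats, 30/5 = 6 chords.
Total: 16 + 4 + 5 + 28 + 6 = 59.

59 chords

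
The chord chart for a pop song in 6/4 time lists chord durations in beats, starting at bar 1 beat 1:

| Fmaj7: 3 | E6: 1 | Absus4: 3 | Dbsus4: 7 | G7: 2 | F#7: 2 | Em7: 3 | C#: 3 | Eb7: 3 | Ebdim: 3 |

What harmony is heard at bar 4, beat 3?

Em7

Beat 3 of bar 4 is beat (4−1)×6 + 3 = 21 overall.
Running totals: Fmaj7 ends at 3, E6 ends at 4, Absus4 ends at 7, Dbsus4 ends at 14, G7 ends at 16, F#7 ends at 18, Em7 ends at 21.
Beat 21 falls within Em7.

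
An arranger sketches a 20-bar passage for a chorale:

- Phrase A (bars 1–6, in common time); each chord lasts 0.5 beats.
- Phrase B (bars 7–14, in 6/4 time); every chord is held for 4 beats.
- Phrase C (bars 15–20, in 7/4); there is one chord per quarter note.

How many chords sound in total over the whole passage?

102 chords

A has 24 beats and chords last 0.5 each, so 48 chords.
B has 48 beats and chords last 4 each, so 12 chords.
C has 42 beats and chords last 1 each, so 42 chords.
Total: 48 + 12 + 42 = 102.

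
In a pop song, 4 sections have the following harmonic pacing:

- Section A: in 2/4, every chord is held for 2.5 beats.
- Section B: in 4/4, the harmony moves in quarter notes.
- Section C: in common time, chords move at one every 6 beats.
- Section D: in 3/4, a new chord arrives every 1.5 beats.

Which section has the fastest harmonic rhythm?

A: each chord is 2.5 beats in 2/4, so 0.8 per bar.
B: each chord is 1 beat in 4/4, so 4 per bar.
C: each chord is 6 beats in 4/4, so 2/3 per bar.
D: each chord is 1.5 beats in 3/4, so 2 per bar.
Fastest is B at 4 chords/bar.

Section B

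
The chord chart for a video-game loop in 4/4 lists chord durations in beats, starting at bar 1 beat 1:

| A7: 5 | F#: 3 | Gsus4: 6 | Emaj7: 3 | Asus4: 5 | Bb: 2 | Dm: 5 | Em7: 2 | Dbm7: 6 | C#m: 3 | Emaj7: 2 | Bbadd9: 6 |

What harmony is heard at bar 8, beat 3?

Beat 3 of bar 8 is beat (8−1)×4 + 3 = 31 overall.
Running totals: A7 ends at 5, F# ends at 8, Gsus4 ends at 14, Emaj7 ends at 17, Asus4 ends at 22, Bb ends at 24, Dm ends at 29, Em7 ends at 31.
Beat 31 falls within Em7.

Em7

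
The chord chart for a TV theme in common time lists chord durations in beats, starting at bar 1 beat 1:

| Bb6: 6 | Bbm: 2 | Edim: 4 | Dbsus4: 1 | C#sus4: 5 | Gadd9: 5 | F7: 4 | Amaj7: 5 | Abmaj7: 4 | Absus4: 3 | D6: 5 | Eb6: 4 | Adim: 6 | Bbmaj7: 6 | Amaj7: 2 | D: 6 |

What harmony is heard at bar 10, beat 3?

Absus4

Beat 3 of bar 10 is beat (10−1)×4 + 3 = 39 overall.
Running totals: Bb6 ends at 6, Bbm ends at 8, Edim ends at 12, Dbsus4 ends at 13, C#sus4 ends at 18, Gadd9 ends at 23, F7 ends at 27, Amaj7 ends at 32, Abmaj7 ends at 36, Absus4 ends at 39.
Beat 39 falls within Absus4.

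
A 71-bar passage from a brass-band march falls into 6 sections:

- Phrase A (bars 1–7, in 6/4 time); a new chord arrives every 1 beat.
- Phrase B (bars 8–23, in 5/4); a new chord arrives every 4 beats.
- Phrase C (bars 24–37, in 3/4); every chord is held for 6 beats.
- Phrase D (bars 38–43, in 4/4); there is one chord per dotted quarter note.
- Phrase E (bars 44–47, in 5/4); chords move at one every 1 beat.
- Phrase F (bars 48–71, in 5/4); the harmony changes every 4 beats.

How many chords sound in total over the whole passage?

135 chords

A: 7·6 = 42 beats, 42/1 = 42 chords.
B: 16·5 = 80 beats, 80/4 = 20 chords.
C: 14·3 = 42 beats, 42/6 = 7 chords.
D: 6·4 = 24 beats, 24/1.5 = 16 chords.
E: 4·5 = 20 beats, 20/1 = 20 chords.
F: 24·5 = 120 beats, 120/4 = 30 chords.
Total: 42 + 20 + 7 + 16 + 20 + 30 = 135.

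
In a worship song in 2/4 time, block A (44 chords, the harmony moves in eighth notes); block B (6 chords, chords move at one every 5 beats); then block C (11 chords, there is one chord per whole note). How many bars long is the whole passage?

48 bars

A: 44 × 0.5 = 22 beats = 11 bars.
B: 6 × 5 = 30 beats = 15 bars.
C: 11 × 4 = 44 beats = 22 bars.
Total: 11 + 15 + 22 = 48 bars.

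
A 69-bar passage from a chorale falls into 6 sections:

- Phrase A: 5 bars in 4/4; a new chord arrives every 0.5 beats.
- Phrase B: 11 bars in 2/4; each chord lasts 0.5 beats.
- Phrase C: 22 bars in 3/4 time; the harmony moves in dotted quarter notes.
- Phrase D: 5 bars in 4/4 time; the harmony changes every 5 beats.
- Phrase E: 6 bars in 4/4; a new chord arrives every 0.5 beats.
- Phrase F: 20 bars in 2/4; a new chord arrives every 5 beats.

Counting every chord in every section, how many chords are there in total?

188 chords

A: 5 bars × 4 beats = 20 beats; 0.5 beats/chord → 40 chords.
B: 11 bars × 2 beats = 22 beats; 0.5 beats/chord → 44 chords.
C: 22 bars × 3 beats = 66 beats; 1.5 beats/chord → 44 chords.
D: 5 bars × 4 beats = 20 beats; 5 beats/chord → 4 chords.
E: 6 bars × 4 beats = 24 beats; 0.5 beats/chord → 48 chords.
F: 20 bars × 2 beats = 40 beats; 5 beats/chord → 8 chords.
Total: 40 + 44 + 44 + 4 + 48 + 8 = 188.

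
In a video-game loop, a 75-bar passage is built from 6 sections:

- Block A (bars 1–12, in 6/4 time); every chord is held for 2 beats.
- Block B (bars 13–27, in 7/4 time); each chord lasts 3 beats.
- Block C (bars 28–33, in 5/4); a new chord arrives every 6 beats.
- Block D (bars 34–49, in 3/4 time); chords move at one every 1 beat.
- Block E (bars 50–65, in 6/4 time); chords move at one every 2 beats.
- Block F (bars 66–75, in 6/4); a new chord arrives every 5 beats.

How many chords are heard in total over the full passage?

A has 72 beats and chords last 2 each, so 36 chords.
B has 105 beats and chords last 3 each, so 35 chords.
C has 30 beats and chords last 6 each, so 5 chords.
D has 48 beats and chords last 1 each, so 48 chords.
E has 96 beats and chords last 2 each, so 48 chords.
F has 60 beats and chords last 5 each, so 12 chords.
Total: 36 + 35 + 5 + 48 + 48 + 12 = 184.

184 chords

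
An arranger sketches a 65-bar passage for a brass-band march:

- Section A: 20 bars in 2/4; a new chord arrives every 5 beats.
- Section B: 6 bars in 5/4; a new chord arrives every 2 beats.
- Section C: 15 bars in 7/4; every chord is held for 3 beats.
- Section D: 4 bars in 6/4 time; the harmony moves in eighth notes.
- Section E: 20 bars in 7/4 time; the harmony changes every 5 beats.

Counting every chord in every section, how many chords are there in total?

A has 40 beats and chords last 5 each, so 8 chords.
B has 30 beats and chords last 2 each, so 15 chords.
C has 105 beats and chords last 3 each, so 35 chords.
D has 24 beats and chords last 0.5 each, so 48 chords.
E has 140 beats and chords last 5 each, so 28 chords.
Total: 8 + 15 + 35 + 48 + 28 = 134.

134 chords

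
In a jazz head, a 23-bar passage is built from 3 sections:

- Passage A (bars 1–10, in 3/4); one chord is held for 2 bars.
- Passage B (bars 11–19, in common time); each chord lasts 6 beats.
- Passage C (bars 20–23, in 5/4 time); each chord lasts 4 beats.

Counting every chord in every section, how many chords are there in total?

16 chords

A has 30 beats and chords last 6 each, so 5 chords.
B has 36 beats and chords last 6 each, so 6 chords.
C has 20 beats and chords last 4 each, so 5 chords.
Total: 5 + 6 + 5 = 16.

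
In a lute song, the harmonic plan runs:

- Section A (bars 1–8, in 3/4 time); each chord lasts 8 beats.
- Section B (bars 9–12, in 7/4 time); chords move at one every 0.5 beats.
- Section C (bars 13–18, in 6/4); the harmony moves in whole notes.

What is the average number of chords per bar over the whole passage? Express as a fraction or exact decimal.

A: 8 bars of 3 beats is 24 beats; at 8 beats each that's 3 chords.
B: 4 bars of 7 beats is 28 beats; at 0.5 beats each that's 56 chords.
C: 6 bars of 6 beats is 36 beats; at 4 beats each that's 9 chords.
Overall: 68 chords over 18 bars → 68/18 = 34/9 chords per bar.

34/9 chords per bar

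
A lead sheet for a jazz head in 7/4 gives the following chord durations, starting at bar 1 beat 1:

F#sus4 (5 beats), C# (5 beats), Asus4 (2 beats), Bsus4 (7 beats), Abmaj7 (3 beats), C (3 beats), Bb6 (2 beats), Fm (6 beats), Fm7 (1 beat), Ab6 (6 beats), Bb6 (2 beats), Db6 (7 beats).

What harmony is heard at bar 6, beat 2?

Beat 2 of bar 6 is beat (6−1)×7 + 2 = 37 overall.
Running totals: F#sus4 ends at 5, C# ends at 10, Asus4 ends at 12, Bsus4 ends at 19, Abmaj7 ends at 22, C ends at 25, Bb6 ends at 27, Fm ends at 33, Fm7 ends at 34, Ab6 ends at 40.
Beat 37 falls within Ab6.

Ab6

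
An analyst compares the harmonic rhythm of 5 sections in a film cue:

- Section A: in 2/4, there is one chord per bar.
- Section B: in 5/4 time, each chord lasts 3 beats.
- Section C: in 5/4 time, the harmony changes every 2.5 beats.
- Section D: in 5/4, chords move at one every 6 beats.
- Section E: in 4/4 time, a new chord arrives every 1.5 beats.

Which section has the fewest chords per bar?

A: each chord is 2 beats in 2/4, so 1 per bar.
B: each chord is 3 beats in 5/4, so 5/3 per bar.
C: each chord is 2.5 beats in 5/4, so 2 per bar.
D: each chord is 6 beats in 5/4, so 5/6 per bar.
E: each chord is 1.5 beats in 4/4, so 8/3 per bar.
Slowest is D at 5/6 chords/bar.

Section D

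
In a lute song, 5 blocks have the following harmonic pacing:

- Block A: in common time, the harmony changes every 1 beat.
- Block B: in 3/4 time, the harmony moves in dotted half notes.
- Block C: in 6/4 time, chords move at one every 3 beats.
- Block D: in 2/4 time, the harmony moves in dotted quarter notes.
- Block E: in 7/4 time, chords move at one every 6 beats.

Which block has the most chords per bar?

A: each chord is 1 beat in 4/4, so 4 per bar.
B: each chord is 3 beats in 3/4, so 1 per bar.
C: each chord is 3 beats in 6/4, so 2 per bar.
D: each chord is 1.5 beats in 2/4, so 4/3 per bar.
E: each chord is 6 beats in 7/4, so 7/6 per bar.
Fastest is A at 4 chords/bar.

Block A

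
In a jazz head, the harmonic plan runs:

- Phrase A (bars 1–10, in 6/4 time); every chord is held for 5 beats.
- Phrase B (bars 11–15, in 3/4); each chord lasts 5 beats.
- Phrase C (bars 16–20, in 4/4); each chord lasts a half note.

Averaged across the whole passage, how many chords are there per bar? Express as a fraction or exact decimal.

A: 10 bars of 6 beats is 60 beats; at 5 beats each that's 12 chords.
B: 5 bars of 3 beats is 15 beats; at 5 beats each that's 3 chords.
C: 5 bars of 4 beats is 20 beats; at 2 beats each that's 10 chords.
Overall: 25 chords over 20 bars → 25/20 = 1.25 chords per bar.

1.25 chords per bar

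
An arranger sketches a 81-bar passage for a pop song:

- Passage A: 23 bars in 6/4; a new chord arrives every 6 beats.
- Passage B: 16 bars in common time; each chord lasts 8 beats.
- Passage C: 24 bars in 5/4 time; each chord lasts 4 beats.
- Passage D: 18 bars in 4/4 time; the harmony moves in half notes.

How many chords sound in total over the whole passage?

A has 138 beats and chords last 6 each, so 23 chords.
B has 64 beats and chords last 8 each, so 8 chords.
C has 120 beats and chords last 4 each, so 30 chords.
D has 72 beats and chords last 2 each, so 36 chords.
Total: 23 + 8 + 30 + 36 = 97.

97 chords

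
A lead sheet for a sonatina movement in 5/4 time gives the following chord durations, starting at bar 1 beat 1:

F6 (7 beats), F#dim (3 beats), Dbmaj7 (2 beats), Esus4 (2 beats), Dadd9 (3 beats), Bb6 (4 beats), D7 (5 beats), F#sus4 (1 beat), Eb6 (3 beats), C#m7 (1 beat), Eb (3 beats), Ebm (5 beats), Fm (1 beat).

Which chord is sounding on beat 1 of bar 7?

C#m7

Beat 1 of bar 7 is beat (7−1)×5 + 1 = 31 overall.
Running totals: F6 ends at 7, F#dim ends at 10, Dbmaj7 ends at 12, Esus4 ends at 14, Dadd9 ends at 17, Bb6 ends at 21, D7 ends at 26, F#sus4 ends at 27, Eb6 ends at 30, C#m7 ends at 31.
Beat 31 falls within C#m7.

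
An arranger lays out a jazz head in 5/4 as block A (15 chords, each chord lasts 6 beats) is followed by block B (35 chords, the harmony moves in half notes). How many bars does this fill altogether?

A: 15 × 6 = 90 beats = 18 bars.
B: 35 × 2 = 70 beats = 14 bars.
Total: 18 + 14 = 32 bars.

32 bars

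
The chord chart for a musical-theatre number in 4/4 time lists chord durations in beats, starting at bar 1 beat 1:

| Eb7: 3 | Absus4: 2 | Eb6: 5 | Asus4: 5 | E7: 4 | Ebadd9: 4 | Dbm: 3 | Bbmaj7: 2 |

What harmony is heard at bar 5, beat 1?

Beat 1 of bar 5 is beat (5−1)×4 + 1 = 17 overall.
Running totals: Eb7 ends at 3, Absus4 ends at 5, Eb6 ends at 10, Asus4 ends at 15, E7 ends at 19.
Beat 17 falls within E7.

E7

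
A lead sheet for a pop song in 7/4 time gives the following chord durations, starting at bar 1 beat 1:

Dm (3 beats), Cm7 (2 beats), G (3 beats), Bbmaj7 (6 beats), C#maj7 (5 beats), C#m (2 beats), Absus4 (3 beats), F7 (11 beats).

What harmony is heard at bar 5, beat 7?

Beat 7 of bar 5 is beat (5−1)×7 + 7 = 35 overall.
Running totals: Dm ends at 3, Cm7 ends at 5, G ends at 8, Bbmaj7 ends at 14, C#maj7 ends at 19, C#m ends at 21, Absus4 ends at 24, F7 ends at 35.
Beat 35 falls within F7.

F7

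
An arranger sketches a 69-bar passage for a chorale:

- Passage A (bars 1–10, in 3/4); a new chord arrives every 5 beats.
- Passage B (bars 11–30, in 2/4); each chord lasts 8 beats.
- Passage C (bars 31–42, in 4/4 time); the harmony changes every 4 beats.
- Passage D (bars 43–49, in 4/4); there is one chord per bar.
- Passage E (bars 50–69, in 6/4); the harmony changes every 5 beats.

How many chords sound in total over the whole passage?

54 chords

A has 30 beats and chords last 5 each, so 6 chords.
B has 40 beats and chords last 8 each, so 5 chords.
C has 48 beats and chords last 4 each, so 12 chords.
D has 28 beats and chords last 4 each, so 7 chords.
E has 120 beats and chords last 5 each, so 24 chords.
Total: 6 + 5 + 12 + 7 + 24 = 54.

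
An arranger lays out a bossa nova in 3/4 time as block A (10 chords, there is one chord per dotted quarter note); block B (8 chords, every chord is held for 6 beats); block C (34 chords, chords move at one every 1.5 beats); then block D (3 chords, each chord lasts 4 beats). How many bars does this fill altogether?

42 bars

A: 10 × 1.5 = 15 beats = 5 bars.
B: 8 × 6 = 48 beats = 16 bars.
C: 34 × 1.5 = 51 beats = 17 bars.
D: 3 × 4 = 12 beats = 4 bars.
Total: 5 + 16 + 17 + 4 = 42 bars.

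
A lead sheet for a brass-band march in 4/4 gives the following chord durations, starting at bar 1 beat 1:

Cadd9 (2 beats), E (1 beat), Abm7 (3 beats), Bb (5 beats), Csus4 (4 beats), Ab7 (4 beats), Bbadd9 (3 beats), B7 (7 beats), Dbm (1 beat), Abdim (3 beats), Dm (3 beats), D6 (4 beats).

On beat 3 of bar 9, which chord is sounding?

Dm

Beat 3 of bar 9 is beat (9−1)×4 + 3 = 35 overall.
Running totals: Cadd9 ends at 2, E ends at 3, Abm7 ends at 6, Bb ends at 11, Csus4 ends at 15, Ab7 ends at 19, Bbadd9 ends at 22, B7 ends at 29, Dbm ends at 30, Abdim ends at 33, Dm ends at 36.
Beat 35 falls within Dm.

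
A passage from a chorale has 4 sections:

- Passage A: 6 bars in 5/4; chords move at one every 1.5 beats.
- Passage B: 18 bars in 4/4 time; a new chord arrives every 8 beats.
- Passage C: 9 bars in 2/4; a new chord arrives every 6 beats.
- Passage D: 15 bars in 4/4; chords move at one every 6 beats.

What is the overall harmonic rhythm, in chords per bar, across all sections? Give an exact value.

A: 6 bars of 5 beats is 30 beats; at 1.5 beats each that's 20 chords.
B: 18 bars of 4 beats is 72 beats; at 8 beats each that's 9 chords.
C: 9 bars of 2 beats is 18 beats; at 6 beats each that's 3 chords.
D: 15 bars of 4 beats is 60 beats; at 6 beats each that's 10 chords.
Overall: 42 chords over 48 bars → 42/48 = 0.875 chords per bar.

0.875 chords per bar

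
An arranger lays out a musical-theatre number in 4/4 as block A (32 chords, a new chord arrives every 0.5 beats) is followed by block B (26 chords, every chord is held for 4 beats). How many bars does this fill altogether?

30 bars

A: 32 × 0.5 = 16 beats = 4 bars.
B: 26 × 4 = 104 beats = 26 bars.
Total: 4 + 26 = 30 bars.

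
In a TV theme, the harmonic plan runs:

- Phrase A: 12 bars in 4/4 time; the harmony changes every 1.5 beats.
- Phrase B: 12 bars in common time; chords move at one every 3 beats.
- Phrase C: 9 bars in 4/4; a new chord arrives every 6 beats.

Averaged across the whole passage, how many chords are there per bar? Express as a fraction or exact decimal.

18/11 chords per bar

A: 12 × 4 = 48 beats ÷ 1.5 = 32 chords.
B: 12 × 4 = 48 beats ÷ 3 = 16 chords.
C: 9 × 4 = 36 beats ÷ 6 = 6 chords.
Overall: 54 chords over 33 bars → 54/33 = 18/11 chords per bar.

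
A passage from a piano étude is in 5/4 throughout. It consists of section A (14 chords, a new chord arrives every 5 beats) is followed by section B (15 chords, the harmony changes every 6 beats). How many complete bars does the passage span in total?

32 bars

A: 14 × 5 = 70 beats = 14 bars.
B: 15 × 6 = 90 beats = 18 bars.
Total: 14 + 18 = 32 bars.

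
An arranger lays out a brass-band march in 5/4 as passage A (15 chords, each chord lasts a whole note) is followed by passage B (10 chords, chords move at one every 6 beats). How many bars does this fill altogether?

A: 15 × 4 = 60 beats = 12 bars.
B: 10 × 6 = 60 beats = 12 bars.
Total: 12 + 12 = 24 bars.

24 bars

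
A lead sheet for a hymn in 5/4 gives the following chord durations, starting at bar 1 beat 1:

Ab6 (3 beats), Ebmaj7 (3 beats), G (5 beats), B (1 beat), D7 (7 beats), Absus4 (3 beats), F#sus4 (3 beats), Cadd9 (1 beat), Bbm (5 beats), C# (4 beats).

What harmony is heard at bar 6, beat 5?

Beat 5 of bar 6 is beat (6−1)×5 + 5 = 30 overall.
Running totals: Ab6 ends at 3, Ebmaj7 ends at 6, G ends at 11, B ends at 12, D7 ends at 19, Absus4 ends at 22, F#sus4 ends at 25, Cadd9 ends at 26, Bbm ends at 31.
Beat 30 falls within Bbm.

Bbm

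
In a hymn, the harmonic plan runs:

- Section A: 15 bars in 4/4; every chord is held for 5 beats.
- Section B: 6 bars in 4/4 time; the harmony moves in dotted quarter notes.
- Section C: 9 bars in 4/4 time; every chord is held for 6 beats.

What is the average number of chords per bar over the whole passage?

A: 15 × 4 = 60 beats ÷ 5 = 12 chords.
B: 6 × 4 = 24 beats ÷ 1.5 = 16 chords.
C: 9 × 4 = 36 beats ÷ 6 = 6 chords.
Overall: 34 chords over 30 bars → 34/30 = 17/15 chords per bar.

17/15 chords per bar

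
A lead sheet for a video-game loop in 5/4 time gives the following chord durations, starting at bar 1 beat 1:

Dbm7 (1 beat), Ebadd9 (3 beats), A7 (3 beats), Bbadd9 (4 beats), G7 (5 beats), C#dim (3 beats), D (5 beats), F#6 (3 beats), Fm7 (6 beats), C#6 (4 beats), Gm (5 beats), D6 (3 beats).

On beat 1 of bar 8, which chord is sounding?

Beat 1 of bar 8 is beat (8−1)×5 + 1 = 36 overall.
Running totals: Dbm7 ends at 1, Ebadd9 ends at 4, A7 ends at 7, Bbadd9 ends at 11, G7 ends at 16, C#dim ends at 19, D ends at 24, F#6 ends at 27, Fm7 ends at 33, C#6 ends at 37.
Beat 36 falls within C#6.

C#6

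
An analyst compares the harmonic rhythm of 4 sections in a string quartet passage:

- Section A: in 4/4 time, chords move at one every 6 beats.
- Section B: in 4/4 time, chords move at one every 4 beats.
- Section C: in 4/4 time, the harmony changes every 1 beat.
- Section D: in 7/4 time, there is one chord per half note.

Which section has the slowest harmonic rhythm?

Section A

A: 4/6 = 2/3 chords/bar.
B: 4/4 = 1 chord/bar.
C: 4/1 = 4 chords/bar.
D: 7/2 = 3.5 chords/bar.
Slowest is A at 2/3 chords/bar.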